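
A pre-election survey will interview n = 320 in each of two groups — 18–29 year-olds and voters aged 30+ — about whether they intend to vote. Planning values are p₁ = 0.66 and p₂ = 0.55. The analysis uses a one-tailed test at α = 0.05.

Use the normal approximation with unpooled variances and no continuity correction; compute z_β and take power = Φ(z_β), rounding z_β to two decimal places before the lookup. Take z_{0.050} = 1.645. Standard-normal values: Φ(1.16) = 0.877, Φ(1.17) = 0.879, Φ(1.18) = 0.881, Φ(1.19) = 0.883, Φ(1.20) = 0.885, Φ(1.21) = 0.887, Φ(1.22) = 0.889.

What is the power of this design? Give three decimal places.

z_β = |p₁−p₂|·√(n/[p₁q₁+p₂q₂]) − z_α
    = 0.11 · √(320/0.4719) − 1.645
    = 0.11 · 26.0405 − 1.645
    = 2.8645 − 1.645 = 1.2195 → 1.22
Power = Φ(1.22) = 0.889.

Power ≈ 0.889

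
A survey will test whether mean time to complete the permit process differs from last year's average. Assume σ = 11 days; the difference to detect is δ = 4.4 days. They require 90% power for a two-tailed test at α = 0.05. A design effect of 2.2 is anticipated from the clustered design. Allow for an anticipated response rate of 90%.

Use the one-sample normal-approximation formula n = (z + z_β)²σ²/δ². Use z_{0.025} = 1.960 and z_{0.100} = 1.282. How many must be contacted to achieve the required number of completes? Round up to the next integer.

n = 161

n = (z_{α/2} + z_β)² · σ² / δ²
  = (1.960 + 1.282)² · 11² / 4.4²
  = 10.5106 · 121 / 19.36
  = 65.69
Design effect: 2.2 × 65.69 = 144.52.
Adjust for 90% response: 144.52 / 0.90 = 160.58.
Round up → n = 161.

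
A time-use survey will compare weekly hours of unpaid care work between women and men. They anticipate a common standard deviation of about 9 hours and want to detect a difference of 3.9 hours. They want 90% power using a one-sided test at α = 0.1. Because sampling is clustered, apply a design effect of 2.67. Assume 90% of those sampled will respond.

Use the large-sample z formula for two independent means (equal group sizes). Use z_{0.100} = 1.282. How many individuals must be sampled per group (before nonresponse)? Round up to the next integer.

n = (z_α + z_β)² · (σ₁² + σ₂²) / δ²
  = (1.282 + 1.282)² · (2·9² = 162) / 3.9²
  = 6.5741 · 162 / 15.21
  = 70.02
Design effect: 2.67 × 70.02 = 186.95.
Adjust for 90% response: 186.95 / 0.90 = 207.73.
Round up → n = 208 per group.

n = 208 per group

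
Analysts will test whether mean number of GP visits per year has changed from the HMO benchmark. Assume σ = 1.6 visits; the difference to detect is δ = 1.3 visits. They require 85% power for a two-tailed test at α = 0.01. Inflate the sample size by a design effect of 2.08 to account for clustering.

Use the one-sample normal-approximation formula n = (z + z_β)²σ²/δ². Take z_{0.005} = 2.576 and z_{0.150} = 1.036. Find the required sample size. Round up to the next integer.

n = 42

n = (z_{α/2} + z_β)² · σ² / δ²
  = (2.576 + 1.036)² · 1.6² / 1.3²
  = 13.0465 · 2.56 / 1.69
  = 19.76
Design effect: 2.08 × 19.76 = 41.11.
Round up → n = 42.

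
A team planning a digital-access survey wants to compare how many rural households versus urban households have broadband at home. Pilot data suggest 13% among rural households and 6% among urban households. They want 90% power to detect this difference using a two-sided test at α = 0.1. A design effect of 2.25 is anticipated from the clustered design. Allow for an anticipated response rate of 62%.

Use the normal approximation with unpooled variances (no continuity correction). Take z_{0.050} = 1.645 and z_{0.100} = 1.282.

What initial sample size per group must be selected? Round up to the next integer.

n = (z_{α/2} + z_β)² · [p₁(1−p₁) + p₂(1−p₂)] / (p₁ − p₂)²
  = (1.645 + 1.282)² · (0.13·0.87 + 0.06·0.94) / (0.07)²
  = (2.927)² · (0.1131 + 0.0564) / 0.0049
  = 8.5673 · 0.1695 / 0.0049
  = 296.36
Design effect: 2.25 × 296.36 = 666.81.
Adjust for 62% response: 666.81 / 0.62 = 1075.50.
Round up → n = 1076 per group.

n = 1076 per group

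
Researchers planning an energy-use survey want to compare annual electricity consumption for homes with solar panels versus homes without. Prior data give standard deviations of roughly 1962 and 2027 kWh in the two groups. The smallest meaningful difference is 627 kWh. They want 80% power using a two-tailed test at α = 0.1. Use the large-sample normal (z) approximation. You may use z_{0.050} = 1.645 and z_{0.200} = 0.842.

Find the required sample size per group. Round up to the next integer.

n = 126 per group

n = (z_{α/2} + z_β)² · (σ₁² + σ₂²) / δ²
  = (1.645 + 0.842)² · (1962² + 2027² = 7958173) / 627²
  = 6.1852 · 7958173 / 393129
  = 125.21
Round up → n = 126 per group.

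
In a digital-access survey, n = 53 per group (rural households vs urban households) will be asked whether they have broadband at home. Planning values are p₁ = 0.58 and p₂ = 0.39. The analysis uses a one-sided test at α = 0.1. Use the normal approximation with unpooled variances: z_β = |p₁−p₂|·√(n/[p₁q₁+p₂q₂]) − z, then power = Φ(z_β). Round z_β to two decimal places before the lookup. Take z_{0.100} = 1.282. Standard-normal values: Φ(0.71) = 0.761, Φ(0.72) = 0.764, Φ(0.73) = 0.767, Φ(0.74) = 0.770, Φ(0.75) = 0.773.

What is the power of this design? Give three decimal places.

z_β = |p₁−p₂|·√(n/[p₁q₁+p₂q₂]) − z_α
    = 0.19 · √(53/0.4815) − 1.282
    = 0.19 · 10.4916 − 1.282
    = 1.9934 − 1.282 = 0.7114 → 0.71
Power = Φ(0.71) = 0.761.

Power ≈ 0.761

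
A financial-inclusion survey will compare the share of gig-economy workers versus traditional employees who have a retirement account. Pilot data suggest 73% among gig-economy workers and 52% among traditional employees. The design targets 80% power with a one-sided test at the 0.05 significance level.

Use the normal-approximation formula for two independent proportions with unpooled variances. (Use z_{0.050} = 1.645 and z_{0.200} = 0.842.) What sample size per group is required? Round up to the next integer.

n = (z_α + z_β)² · [p₁(1−p₁) + p₂(1−p₂)] / (p₁ − p₂)²
  = (1.645 + 0.842)² · (0.73·0.27 + 0.52·0.48) / (0.21)²
  = (2.487)² · (0.1971 + 0.2496) / 0.0441
  = 6.1852 · 0.4467 / 0.0441
  = 62.65
Round up → n = 63 per group.

n = 63 per group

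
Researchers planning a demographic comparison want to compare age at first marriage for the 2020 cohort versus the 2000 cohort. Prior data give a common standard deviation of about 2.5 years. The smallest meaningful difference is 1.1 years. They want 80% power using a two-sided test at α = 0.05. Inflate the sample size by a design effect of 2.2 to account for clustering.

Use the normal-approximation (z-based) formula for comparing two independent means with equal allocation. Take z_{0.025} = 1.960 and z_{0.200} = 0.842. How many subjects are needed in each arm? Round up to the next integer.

n = 179 per group

n = (z_{α/2} + z_β)² · (σ₁² + σ₂²) / δ²
  = (1.960 + 0.842)² · (2·2.5² = 12.5) / 1.1²
  = 7.8512 · 12.5 / 1.21
  = 81.11
Design effect: 2.2 × 81.11 = 178.44.
Round up → n = 179 per group.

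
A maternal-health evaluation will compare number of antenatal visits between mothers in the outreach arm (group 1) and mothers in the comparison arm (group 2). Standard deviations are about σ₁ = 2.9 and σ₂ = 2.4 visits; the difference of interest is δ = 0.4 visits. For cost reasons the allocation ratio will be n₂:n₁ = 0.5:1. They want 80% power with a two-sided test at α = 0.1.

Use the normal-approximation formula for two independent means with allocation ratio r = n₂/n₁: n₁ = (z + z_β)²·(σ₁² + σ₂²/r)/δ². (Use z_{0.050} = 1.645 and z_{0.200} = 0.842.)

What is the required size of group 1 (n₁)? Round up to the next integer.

n₁ = 771

n₁ = (z_{α/2} + z_β)² · (σ₁² + σ₂²/r) / δ²
   = (1.645 + 0.842)² · (2.9² + 2.4²/0.5) / 0.4²
   = 6.1852 · (8.41 + 11.52) / 0.16
   = 6.1852 · 19.93 / 0.16
   = 770.44
Round up → n₁ = 771; n₂ = r·n₁ = 0.5 × 771 = 386.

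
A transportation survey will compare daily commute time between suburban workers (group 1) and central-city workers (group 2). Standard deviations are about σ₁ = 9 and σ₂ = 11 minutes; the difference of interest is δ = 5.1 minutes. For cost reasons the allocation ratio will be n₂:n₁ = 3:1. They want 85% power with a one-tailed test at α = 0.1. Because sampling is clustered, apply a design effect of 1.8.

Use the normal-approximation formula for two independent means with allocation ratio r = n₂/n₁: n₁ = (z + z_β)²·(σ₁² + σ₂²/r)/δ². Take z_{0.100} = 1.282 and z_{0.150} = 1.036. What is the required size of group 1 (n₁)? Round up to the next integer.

n₁ = 46

n₁ = (z_α + z_β)² · (σ₁² + σ₂²/r) / δ²
   = (1.282 + 1.036)² · (9² + 11²/3) / 5.1²
   = 5.3731 · (81 + 40.3333) / 26.01
   = 5.3731 · 121.3333 / 26.01
   = 25.06
Design effect: 1.8 × 25.06 = 45.12.
Round up → n₁ = 46; n₂ = r·n₁ = 3 × 46 = 138.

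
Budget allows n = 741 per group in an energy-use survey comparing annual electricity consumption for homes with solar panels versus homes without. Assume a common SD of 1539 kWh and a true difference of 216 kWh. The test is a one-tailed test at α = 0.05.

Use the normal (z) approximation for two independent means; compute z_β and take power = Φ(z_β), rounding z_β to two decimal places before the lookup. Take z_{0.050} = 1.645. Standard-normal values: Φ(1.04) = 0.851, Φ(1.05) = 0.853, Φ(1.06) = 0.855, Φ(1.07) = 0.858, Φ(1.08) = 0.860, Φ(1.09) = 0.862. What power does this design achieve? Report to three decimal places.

z_β = δ·√(n/(σ₁²+σ₂²)) − z_α
    = 216 · √(741/4737042) − 1.645
    = 216 · 0.01251 − 1.645
    = 2.7015 − 1.645 = 1.0565 → 1.06
Power = Φ(1.06) = 0.855.

Power ≈ 0.855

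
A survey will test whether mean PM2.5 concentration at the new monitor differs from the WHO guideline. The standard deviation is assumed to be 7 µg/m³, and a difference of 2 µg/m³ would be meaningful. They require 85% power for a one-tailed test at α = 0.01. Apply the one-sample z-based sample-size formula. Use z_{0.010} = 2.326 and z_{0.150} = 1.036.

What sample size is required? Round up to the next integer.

n = 139

n = (z_α + z_β)² · σ² / δ²
  = (2.326 + 1.036)² · 7² / 2²
  = 11.3030 · 49 / 4
  = 138.46
Round up → n = 139.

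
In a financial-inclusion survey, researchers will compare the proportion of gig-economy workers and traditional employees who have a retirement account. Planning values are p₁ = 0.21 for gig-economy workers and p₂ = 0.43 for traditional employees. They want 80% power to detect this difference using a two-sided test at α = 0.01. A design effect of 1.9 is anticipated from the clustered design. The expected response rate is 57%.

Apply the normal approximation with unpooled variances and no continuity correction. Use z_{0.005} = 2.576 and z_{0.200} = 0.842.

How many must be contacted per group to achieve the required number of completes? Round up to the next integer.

n = 331 per group

n = (z_{α/2} + z_β)² · [p₁(1−p₁) + p₂(1−p₂)] / (p₁ − p₂)²
  = (2.576 + 0.842)² · (0.21·0.79 + 0.43·0.57) / (-0.22)²
  = (3.418)² · (0.1659 + 0.2451) / 0.0484
  = 11.6827 · 0.4110 / 0.0484
  = 99.21
Design effect: 1.9 × 99.21 = 188.49.
Adjust for 57% response: 188.49 / 0.57 = 330.69.
Round up → n = 331 per group.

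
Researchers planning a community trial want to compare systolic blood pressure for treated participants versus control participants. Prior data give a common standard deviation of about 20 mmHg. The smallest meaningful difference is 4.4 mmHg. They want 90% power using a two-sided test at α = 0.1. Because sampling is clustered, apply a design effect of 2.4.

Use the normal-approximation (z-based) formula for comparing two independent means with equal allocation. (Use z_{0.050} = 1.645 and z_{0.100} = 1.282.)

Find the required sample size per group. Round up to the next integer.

n = (z_{α/2} + z_β)² · (σ₁² + σ₂²) / δ²
  = (1.645 + 1.282)² · (2·20² = 800) / 4.4²
  = 8.5673 · 800 / 19.36
  = 354.02
Design effect: 2.4 × 354.02 = 849.65.
Round up → n = 850 per group.

n = 850 per group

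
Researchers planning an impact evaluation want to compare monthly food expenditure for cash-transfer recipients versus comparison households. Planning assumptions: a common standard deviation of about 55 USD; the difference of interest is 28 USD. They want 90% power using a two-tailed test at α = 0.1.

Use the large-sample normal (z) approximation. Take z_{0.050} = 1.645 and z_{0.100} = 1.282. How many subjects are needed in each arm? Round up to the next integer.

n = 67 per group

n = (z_{α/2} + z_β)² · (σ₁² + σ₂²) / δ²
  = (1.645 + 1.282)² · (2·55² = 6050) / 28²
  = 8.5673 · 6050 / 784
  = 66.11
Round up → n = 67 per group.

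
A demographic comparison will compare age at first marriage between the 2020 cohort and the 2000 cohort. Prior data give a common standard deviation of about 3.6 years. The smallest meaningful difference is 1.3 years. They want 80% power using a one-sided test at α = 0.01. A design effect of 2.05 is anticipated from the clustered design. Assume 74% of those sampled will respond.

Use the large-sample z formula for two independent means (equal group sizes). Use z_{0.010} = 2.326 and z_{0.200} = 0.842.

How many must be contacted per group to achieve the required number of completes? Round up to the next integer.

n = 427 per group

n = (z_α + z_β)² · (σ₁² + σ₂²) / δ²
  = (2.326 + 0.842)² · (2·3.6² = 25.92) / 1.3²
  = 10.0362 · 25.92 / 1.69
  = 153.93
Design effect: 2.05 × 153.93 = 315.55.
Adjust for 74% response: 315.55 / 0.74 = 426.42.
Round up → n = 427 per group.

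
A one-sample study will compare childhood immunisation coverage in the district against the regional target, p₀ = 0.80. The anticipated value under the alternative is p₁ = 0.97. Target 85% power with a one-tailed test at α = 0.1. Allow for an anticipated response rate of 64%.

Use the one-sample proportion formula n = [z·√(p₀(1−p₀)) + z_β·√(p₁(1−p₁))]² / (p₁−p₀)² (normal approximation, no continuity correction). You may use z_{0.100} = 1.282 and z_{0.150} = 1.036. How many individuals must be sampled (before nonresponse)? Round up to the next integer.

n = 26

n = [z_α·√(p₀q₀) + z_β·√(p₁q₁)]² / (p₁ − p₀)²
  = [1.282·√(0.80·0.20) + 1.036·√(0.97·0.03)]² / (0.17)²
  = [1.282·0.4000 + 1.036·0.1706]² / 0.0289
  = [0.6895]² / 0.0289
  = 16.45
Adjust for 64% response: 16.45 / 0.64 = 25.71.
Round up → n = 26.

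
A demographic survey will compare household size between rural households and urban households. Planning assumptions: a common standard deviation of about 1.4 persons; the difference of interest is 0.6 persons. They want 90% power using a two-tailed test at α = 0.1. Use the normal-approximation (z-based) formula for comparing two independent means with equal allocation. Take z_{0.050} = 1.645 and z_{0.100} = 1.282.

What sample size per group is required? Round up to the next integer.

n = 94 per group

n = (z_{α/2} + z_β)² · (σ₁² + σ₂²) / δ²
  = (1.645 + 1.282)² · (2·1.4² = 3.92) / 0.6²
  = 8.5673 · 3.92 / 0.36
  = 93.29
Round up → n = 94 per group.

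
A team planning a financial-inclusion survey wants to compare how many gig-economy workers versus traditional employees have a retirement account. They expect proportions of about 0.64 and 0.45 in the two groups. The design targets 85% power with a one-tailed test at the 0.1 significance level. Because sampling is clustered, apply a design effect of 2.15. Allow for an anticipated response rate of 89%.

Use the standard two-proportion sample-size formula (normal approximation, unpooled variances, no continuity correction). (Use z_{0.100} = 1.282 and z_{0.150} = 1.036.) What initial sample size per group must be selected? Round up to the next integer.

n = 172 per group

n = (z_α + z_β)² · [p₁(1−p₁) + p₂(1−p₂)] / (p₁ − p₂)²
  = (1.282 + 1.036)² · (0.64·0.36 + 0.45·0.55) / (0.19)²
  = (2.318)² · (0.2304 + 0.2475) / 0.0361
  = 5.3731 · 0.4779 / 0.0361
  = 71.13
Design effect: 2.15 × 71.13 = 152.93.
Adjust for 89% response: 152.93 / 0.89 = 171.83.
Round up → n = 172 per group.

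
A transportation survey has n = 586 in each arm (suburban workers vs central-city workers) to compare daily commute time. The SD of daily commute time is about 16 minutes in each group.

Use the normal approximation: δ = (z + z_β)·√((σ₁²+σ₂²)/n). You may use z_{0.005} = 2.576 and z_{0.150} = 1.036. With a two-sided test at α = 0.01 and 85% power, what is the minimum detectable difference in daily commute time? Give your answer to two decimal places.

Minimum detectable difference ≈ 3.38 minutes

δ = (z_{α/2} + z_β) · √((σ₁²+σ₂²)/n)
  = (2.576 + 1.036) · √(512/586)
  = 3.612 · √0.87372
  = 3.612 · 0.9347
  = 3.3762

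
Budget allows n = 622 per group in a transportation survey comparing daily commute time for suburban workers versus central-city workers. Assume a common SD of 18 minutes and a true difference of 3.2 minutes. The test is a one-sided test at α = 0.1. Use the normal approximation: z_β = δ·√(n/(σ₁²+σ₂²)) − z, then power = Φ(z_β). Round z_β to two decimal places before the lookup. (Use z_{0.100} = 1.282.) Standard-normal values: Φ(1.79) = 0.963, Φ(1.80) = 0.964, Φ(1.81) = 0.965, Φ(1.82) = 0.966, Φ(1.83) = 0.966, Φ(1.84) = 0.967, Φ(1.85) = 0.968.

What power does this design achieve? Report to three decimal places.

Power ≈ 0.968

z_β = δ·√(n/(σ₁²+σ₂²)) − z_α
    = 3.2 · √(622/648) − 1.282
    = 3.2 · 0.97973 − 1.282
    = 3.1351 − 1.282 = 1.8531 → 1.85
Power = Φ(1.85) = 0.968.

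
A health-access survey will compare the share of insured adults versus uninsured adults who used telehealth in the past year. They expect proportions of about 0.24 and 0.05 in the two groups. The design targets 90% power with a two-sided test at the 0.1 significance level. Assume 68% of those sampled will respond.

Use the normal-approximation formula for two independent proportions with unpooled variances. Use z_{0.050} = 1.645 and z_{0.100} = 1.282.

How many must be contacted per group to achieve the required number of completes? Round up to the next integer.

n = 81 per group

n = (z_{α/2} + z_β)² · [p₁(1−p₁) + p₂(1−p₂)] / (p₁ − p₂)²
  = (1.645 + 1.282)² · (0.24·0.76 + 0.05·0.95) / (0.19)²
  = (2.927)² · (0.1824 + 0.0475) / 0.0361
  = 8.5673 · 0.2299 / 0.0361
  = 54.56
Adjust for 68% response: 54.56 / 0.68 = 80.24.
Round up → n = 81 per group.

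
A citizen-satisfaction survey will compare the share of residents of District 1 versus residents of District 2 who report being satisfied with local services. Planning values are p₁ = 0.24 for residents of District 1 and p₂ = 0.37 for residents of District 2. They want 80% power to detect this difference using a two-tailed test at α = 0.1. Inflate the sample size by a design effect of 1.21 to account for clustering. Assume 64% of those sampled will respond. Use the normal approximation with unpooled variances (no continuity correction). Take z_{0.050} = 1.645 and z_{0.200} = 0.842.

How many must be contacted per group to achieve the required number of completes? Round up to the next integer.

n = (z_{α/2} + z_β)² · [p₁(1−p₁) + p₂(1−p₂)] / (p₁ − p₂)²
  = (1.645 + 0.842)² · (0.24·0.76 + 0.37·0.63) / (-0.13)²
  = (2.487)² · (0.1824 + 0.2331) / 0.0169
  = 6.1852 · 0.4155 / 0.0169
  = 152.07
Design effect: 1.21 × 152.07 = 184.00.
Adjust for 64% response: 184.00 / 0.64 = 287.50.
Round up → n = 288 per group.

n = 288 per group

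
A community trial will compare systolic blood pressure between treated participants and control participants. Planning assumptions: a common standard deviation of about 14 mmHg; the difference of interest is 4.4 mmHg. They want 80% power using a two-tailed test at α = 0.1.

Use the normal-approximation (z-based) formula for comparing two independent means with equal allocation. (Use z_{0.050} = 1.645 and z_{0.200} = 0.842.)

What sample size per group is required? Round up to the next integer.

n = (z_{α/2} + z_β)² · (σ₁² + σ₂²) / δ²
  = (1.645 + 0.842)² · (2·14² = 392) / 4.4²
  = 6.1852 · 392 / 19.36
  = 125.24
Round up → n = 126 per group.

n = 126 per group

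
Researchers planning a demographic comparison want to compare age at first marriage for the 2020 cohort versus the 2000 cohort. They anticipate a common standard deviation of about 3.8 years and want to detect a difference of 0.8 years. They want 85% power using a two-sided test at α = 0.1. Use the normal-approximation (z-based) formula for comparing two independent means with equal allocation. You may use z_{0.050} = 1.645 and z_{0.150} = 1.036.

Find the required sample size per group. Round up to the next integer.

n = 325 per group

n = (z_{α/2} + z_β)² · (σ₁² + σ₂²) / δ²
  = (1.645 + 1.036)² · (2·3.8² = 28.88) / 0.8²
  = 7.1878 · 28.88 / 0.64
  = 324.35
Round up → n = 325 per group.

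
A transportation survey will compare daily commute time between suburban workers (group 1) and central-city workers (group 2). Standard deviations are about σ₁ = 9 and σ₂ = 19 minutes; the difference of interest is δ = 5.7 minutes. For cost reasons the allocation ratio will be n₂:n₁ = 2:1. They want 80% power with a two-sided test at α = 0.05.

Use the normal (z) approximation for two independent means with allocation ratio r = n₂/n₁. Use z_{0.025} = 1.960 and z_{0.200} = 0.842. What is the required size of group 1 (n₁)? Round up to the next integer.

n₁ = 64

n₁ = (z_{α/2} + z_β)² · (σ₁² + σ₂²/r) / δ²
   = (1.960 + 0.842)² · (9² + 19²/2) / 5.7²
   = 7.8512 · (81 + 180.5) / 32.49
   = 7.8512 · 261.5 / 32.49
   = 63.19
Round up → n₁ = 64; n₂ = r·n₁ = 2 × 64 = 128.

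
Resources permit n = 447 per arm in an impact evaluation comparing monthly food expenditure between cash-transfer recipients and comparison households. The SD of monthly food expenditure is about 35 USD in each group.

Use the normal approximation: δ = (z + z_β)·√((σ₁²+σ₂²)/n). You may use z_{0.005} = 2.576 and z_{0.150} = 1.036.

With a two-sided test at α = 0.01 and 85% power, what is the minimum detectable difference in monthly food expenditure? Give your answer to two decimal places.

δ = (z_{α/2} + z_β) · √((σ₁²+σ₂²)/n)
  = (2.576 + 1.036) · √(2450/447)
  = 3.612 · √5.481
  = 3.612 · 2.3412
  = 8.4562

Minimum detectable difference ≈ 8.46 USD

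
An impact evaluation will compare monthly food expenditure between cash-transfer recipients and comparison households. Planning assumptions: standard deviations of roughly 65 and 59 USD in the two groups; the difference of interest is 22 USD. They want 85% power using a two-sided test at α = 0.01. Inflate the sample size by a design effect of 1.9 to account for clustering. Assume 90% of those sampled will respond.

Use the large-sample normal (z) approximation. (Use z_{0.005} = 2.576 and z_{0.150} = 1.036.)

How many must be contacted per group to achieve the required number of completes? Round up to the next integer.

n = 439 per group

n = (z_{α/2} + z_β)² · (σ₁² + σ₂²) / δ²
  = (2.576 + 1.036)² · (65² + 59² = 7706) / 22²
  = 13.0465 · 7706 / 484
  = 207.72
Design effect: 1.9 × 207.72 = 394.67.
Adjust for 90% response: 394.67 / 0.90 = 438.52.
Round up → n = 439 per group.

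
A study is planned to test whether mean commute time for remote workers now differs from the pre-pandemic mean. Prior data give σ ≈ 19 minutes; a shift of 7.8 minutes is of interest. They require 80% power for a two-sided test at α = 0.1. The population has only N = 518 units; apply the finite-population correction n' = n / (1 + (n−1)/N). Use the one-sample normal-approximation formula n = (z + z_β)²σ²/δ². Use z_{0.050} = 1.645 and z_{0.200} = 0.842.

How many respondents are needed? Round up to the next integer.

n = 35

n = (z_{α/2} + z_β)² · σ² / δ²
  = (1.645 + 0.842)² · 19² / 7.8²
  = 6.1852 · 361 / 60.84
  = 36.70
Finite-population correction (N = 518): 36.70 / (1 + (36.70 − 1)/518) = 34.33.
Round up → n = 35.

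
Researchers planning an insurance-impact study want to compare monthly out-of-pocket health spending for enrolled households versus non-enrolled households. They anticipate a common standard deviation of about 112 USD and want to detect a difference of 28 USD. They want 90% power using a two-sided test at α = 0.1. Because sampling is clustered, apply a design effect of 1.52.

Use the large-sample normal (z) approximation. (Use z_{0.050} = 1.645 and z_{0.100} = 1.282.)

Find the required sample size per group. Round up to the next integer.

n = 417 per group

n = (z_{α/2} + z_β)² · (σ₁² + σ₂²) / δ²
  = (1.645 + 1.282)² · (2·112² = 25088) / 28²
  = 8.5673 · 25088 / 784
  = 274.15
Design effect: 1.52 × 274.15 = 416.71.
Round up → n = 417 per group.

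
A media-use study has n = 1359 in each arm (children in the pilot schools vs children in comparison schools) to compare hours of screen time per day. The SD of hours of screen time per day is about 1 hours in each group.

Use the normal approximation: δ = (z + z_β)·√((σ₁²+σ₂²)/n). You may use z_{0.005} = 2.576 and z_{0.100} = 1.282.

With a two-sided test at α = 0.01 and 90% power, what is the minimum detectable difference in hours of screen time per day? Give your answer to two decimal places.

Minimum detectable difference ≈ 0.15 hours

δ = (z_{α/2} + z_β) · √((σ₁²+σ₂²)/n)
  = (2.576 + 1.282) · √(2/1359)
  = 3.858 · √0.00147
  = 3.858 · 0.0384
  = 0.1480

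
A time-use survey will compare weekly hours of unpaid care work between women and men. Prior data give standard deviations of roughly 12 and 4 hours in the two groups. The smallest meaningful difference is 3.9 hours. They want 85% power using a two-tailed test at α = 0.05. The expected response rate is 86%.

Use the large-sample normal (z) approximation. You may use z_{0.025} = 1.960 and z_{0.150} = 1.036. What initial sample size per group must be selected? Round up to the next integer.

n = (z_{α/2} + z_β)² · (σ₁² + σ₂²) / δ²
  = (1.960 + 1.036)² · (12² + 4² = 160) / 3.9²
  = 8.9760 · 160 / 15.21
  = 94.42
Adjust for 86% response: 94.42 / 0.86 = 109.79.
Round up → n = 110 per group.

n = 110 per group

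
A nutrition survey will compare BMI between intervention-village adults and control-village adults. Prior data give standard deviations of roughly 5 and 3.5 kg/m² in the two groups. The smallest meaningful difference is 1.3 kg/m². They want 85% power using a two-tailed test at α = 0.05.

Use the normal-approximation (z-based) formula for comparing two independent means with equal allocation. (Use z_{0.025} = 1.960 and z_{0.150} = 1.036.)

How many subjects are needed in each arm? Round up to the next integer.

n = 198 per group

n = (z_{α/2} + z_β)² · (σ₁² + σ₂²) / δ²
  = (1.960 + 1.036)² · (5² + 3.5² = 37.25) / 1.3²
  = 8.9760 · 37.25 / 1.69
  = 197.84
Round up → n = 198 per group.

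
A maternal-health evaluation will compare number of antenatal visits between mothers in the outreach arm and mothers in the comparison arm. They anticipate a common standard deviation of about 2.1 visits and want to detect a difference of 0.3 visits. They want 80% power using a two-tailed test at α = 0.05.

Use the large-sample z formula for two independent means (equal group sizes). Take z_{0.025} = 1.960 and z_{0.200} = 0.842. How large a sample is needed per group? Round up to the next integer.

n = (z_{α/2} + z_β)² · (σ₁² + σ₂²) / δ²
  = (1.960 + 0.842)² · (2·2.1² = 8.82) / 0.3²
  = 7.8512 · 8.82 / 0.09
  = 769.42
Round up → n = 770 per group.

n = 770 per group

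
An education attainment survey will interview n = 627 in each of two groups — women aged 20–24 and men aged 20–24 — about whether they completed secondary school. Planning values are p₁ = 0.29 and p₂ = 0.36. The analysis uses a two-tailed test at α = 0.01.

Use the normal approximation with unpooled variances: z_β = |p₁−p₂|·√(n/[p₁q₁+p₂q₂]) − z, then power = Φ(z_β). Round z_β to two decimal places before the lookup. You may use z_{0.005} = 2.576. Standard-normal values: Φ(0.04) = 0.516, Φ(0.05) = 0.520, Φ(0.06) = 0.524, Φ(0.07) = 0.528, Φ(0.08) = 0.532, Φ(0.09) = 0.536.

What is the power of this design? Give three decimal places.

Power ≈ 0.532

z_β = |p₁−p₂|·√(n/[p₁q₁+p₂q₂]) − z_{α/2}
    = 0.07 · √(627/0.4363) − 2.576
    = 0.07 · 37.9089 − 2.576
    = 2.6536 − 2.576 = 0.0776 → 0.08
Power = Φ(0.08) = 0.532.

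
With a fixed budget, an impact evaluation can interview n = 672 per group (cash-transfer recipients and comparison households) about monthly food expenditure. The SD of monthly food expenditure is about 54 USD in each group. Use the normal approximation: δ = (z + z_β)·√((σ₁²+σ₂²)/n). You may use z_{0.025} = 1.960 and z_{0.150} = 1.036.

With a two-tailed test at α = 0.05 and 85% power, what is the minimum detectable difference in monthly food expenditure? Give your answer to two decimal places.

δ = (z_{α/2} + z_β) · √((σ₁²+σ₂²)/n)
  = (1.960 + 1.036) · √(5832/672)
  = 2.996 · √8.6786
  = 2.996 · 2.9459
  = 8.8260

Minimum detectable difference ≈ 8.83 USD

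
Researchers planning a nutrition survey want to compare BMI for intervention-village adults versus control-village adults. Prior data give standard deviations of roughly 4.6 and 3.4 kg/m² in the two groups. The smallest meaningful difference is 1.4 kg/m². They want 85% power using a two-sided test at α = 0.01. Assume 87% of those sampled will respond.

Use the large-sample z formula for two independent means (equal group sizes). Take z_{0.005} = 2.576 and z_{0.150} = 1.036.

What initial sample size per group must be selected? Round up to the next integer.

n = (z_{α/2} + z_β)² · (σ₁² + σ₂²) / δ²
  = (2.576 + 1.036)² · (4.6² + 3.4² = 32.72) / 1.4²
  = 13.0465 · 32.72 / 1.96
  = 217.80
Adjust for 87% response: 217.80 / 0.87 = 250.34.
Round up → n = 251 per group.

n = 251 per group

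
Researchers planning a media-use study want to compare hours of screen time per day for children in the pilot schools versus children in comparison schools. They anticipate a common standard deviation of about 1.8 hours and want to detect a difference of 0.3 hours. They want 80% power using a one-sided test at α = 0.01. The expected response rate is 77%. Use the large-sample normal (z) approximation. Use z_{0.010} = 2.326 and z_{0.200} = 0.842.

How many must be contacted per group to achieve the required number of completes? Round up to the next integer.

n = 939 per group

n = (z_α + z_β)² · (σ₁² + σ₂²) / δ²
  = (2.326 + 0.842)² · (2·1.8² = 6.48) / 0.3²
  = 10.0362 · 6.48 / 0.09
  = 722.61
Adjust for 77% response: 722.61 / 0.77 = 938.45.
Round up → n = 939 per group.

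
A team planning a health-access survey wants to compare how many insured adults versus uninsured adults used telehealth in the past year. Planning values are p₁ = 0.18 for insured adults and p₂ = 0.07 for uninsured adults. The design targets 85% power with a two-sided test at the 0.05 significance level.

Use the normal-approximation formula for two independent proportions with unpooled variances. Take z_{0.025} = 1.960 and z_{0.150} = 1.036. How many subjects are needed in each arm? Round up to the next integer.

n = (z_{α/2} + z_β)² · [p₁(1−p₁) + p₂(1−p₂)] / (p₁ − p₂)²
  = (1.960 + 1.036)² · (0.18·0.82 + 0.07·0.93) / (0.11)²
  = (2.996)² · (0.1476 + 0.0651) / 0.0121
  = 8.9760 · 0.2127 / 0.0121
  = 157.79
Round up → n = 158 per group.

n = 158 per group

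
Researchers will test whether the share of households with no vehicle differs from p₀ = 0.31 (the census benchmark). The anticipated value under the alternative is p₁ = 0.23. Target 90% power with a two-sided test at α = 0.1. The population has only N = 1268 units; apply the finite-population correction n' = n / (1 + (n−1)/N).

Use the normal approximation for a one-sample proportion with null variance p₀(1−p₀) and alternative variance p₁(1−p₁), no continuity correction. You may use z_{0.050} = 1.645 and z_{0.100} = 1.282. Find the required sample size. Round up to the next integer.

n = [z_{α/2}·√(p₀q₀) + z_β·√(p₁q₁)]² / (p₁ − p₀)²
  = [1.645·√(0.31·0.69) + 1.282·√(0.23·0.77)]² / (-0.08)²
  = [1.645·0.4625 + 1.282·0.4208]² / 0.0064
  = [1.3003]² / 0.0064
  = 264.19
Finite-population correction (N = 1268): 264.19 / (1 + (264.19 − 1)/1268) = 218.78.
Round up → n = 219.

n = 219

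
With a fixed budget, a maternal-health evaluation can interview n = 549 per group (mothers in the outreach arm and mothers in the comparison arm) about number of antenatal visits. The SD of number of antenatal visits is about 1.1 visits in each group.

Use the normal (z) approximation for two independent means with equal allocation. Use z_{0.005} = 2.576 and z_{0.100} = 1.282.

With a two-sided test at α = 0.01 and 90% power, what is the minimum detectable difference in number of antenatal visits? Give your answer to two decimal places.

Minimum detectable difference ≈ 0.26 visits

δ = (z_{α/2} + z_β) · √((σ₁²+σ₂²)/n)
  = (2.576 + 1.282) · √(2.42/549)
  = 3.858 · √0.00441
  = 3.858 · 0.0664
  = 0.2561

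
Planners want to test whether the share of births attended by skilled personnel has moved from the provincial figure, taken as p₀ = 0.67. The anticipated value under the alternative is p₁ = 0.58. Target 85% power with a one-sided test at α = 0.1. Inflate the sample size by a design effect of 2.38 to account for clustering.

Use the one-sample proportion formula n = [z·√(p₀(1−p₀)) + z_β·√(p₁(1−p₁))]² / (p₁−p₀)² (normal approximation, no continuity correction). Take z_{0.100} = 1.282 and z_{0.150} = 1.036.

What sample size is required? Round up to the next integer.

n = [z_α·√(p₀q₀) + z_β·√(p₁q₁)]² / (p₁ − p₀)²
  = [1.282·√(0.67·0.33) + 1.036·√(0.58·0.42)]² / (-0.09)²
  = [1.282·0.4702 + 1.036·0.4936]² / 0.0081
  = [1.1141]² / 0.0081
  = 153.25
Design effect: 2.38 × 153.25 = 364.73.
Round up → n = 365.

n = 365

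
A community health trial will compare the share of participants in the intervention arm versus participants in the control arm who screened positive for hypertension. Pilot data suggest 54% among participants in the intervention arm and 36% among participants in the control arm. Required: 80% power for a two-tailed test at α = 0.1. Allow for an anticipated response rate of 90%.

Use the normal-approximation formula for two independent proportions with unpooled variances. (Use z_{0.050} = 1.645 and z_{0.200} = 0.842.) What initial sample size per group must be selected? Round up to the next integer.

n = 102 per group

n = (z_{α/2} + z_β)² · [p₁(1−p₁) + p₂(1−p₂)] / (p₁ − p₂)²
  = (1.645 + 0.842)² · (0.54·0.46 + 0.36·0.64) / (0.18)²
  = (2.487)² · (0.2484 + 0.2304) / 0.0324
  = 6.1852 · 0.4788 / 0.0324
  = 91.40
Adjust for 90% response: 91.40 / 0.90 = 101.56.
Round up → n = 102 per group.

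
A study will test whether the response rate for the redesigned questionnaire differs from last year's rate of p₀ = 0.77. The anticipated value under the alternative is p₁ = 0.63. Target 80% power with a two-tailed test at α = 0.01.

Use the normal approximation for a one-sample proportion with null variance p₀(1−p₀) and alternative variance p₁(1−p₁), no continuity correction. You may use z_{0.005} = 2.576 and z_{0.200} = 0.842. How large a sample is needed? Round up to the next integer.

n = 114

n = [z_{α/2}·√(p₀q₀) + z_β·√(p₁q₁)]² / (p₁ − p₀)²
  = [2.576·√(0.77·0.23) + 0.842·√(0.63·0.37)]² / (-0.14)²
  = [2.576·0.4208 + 0.842·0.4828]² / 0.0196
  = [1.4906]² / 0.0196
  = 113.36
Round up → n = 114.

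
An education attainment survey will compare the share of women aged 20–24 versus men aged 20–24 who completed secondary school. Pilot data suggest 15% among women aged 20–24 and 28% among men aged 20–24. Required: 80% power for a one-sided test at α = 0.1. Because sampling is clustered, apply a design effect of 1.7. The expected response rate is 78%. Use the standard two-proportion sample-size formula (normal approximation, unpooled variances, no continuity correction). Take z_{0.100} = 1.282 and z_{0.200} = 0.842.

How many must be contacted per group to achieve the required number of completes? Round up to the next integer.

n = (z_α + z_β)² · [p₁(1−p₁) + p₂(1−p₂)] / (p₁ − p₂)²
  = (1.282 + 0.842)² · (0.15·0.85 + 0.28·0.72) / (-0.13)²
  = (2.124)² · (0.1275 + 0.2016) / 0.0169
  = 4.5114 · 0.3291 / 0.0169
  = 87.85
Design effect: 1.7 × 87.85 = 149.35.
Adjust for 78% response: 149.35 / 0.78 = 191.47.
Round up → n = 192 per group.

n = 192 per group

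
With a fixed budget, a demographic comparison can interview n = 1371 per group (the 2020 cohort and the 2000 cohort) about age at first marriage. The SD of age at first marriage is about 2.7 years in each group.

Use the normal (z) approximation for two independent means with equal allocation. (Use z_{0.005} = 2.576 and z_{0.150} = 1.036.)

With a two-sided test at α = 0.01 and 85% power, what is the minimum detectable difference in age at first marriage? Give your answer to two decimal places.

δ = (z_{α/2} + z_β) · √((σ₁²+σ₂²)/n)
  = (2.576 + 1.036) · √(14.58/1371)
  = 3.612 · √0.01063
  = 3.612 · 0.1031
  = 0.3725

Minimum detectable difference ≈ 0.37 years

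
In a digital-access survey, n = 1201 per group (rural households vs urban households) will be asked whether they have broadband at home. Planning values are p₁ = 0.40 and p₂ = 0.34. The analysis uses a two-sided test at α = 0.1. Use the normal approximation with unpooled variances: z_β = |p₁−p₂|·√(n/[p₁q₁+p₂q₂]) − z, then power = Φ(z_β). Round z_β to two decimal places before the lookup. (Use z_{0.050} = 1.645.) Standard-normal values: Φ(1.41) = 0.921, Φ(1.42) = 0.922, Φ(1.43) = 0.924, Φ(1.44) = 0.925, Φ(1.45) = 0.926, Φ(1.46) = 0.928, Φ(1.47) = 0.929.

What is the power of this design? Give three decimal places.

Power ≈ 0.921

z_β = |p₁−p₂|·√(n/[p₁q₁+p₂q₂]) − z_{α/2}
    = 0.06 · √(1201/0.4644) − 1.645
    = 0.06 · 50.8540 − 1.645
    = 3.0512 − 1.645 = 1.4062 → 1.41
Power = Φ(1.41) = 0.921.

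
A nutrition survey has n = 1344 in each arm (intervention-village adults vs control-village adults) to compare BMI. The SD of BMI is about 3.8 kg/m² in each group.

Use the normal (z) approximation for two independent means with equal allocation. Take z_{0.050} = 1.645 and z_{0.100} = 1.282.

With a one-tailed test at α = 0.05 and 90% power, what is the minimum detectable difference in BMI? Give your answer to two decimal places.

Minimum detectable difference ≈ 0.43 kg/m²

δ = (z_α + z_β) · √((σ₁²+σ₂²)/n)
  = (1.645 + 1.282) · √(28.88/1344)
  = 2.927 · √0.02149
  = 2.927 · 0.1466
  = 0.4291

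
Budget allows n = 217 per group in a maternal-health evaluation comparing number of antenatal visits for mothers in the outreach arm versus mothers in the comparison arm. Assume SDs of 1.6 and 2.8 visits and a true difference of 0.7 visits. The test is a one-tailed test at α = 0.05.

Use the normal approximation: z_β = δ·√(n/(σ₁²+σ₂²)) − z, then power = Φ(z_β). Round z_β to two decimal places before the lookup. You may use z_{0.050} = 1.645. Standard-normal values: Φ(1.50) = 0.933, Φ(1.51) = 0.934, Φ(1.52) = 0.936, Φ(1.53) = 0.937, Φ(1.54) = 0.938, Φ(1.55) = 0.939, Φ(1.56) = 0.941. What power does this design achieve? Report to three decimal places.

Power ≈ 0.939

z_β = δ·√(n/(σ₁²+σ₂²)) − z_α
    = 0.7 · √(217/10.4) − 1.645
    = 0.7 · 4.56786 − 1.645
    = 3.1975 − 1.645 = 1.5525 → 1.55
Power = Φ(1.55) = 0.939.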